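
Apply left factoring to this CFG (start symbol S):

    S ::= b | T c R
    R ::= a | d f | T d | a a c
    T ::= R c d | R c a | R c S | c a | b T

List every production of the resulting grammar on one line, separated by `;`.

R has alternatives sharing prefix 'a': factor to R → a R' with R' → ε | a c.
T has alternatives sharing prefix 'R c': factor to T → R c T' with T' → d | a | S.

S ::= b | T c R; R ::= d f | T d | a R'; T ::= c a | b T | R c T'; R' ::= ε | a c; T' ::= d | a | S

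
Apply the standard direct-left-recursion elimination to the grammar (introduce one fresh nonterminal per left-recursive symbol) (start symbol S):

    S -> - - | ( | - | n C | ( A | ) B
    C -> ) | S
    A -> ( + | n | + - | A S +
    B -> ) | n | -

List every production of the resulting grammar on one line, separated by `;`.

A is directly left-recursive.
For A: α = {S +}, β = {( +, n, + -}. Rewrite as A → β A' and A' → α A' | ε.

S -> - - | ( | - | n C | ( A | ) B; C -> ) | S; A -> ( + A' | n A' | + - A'; B -> ) | n | -; A' -> S + A' | ε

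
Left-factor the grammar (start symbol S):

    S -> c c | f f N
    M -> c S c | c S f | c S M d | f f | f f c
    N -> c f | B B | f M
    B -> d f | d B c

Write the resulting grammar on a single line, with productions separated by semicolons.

M has alternatives sharing prefix 'c S': factor to M → c S M' with M' → c | f | M d.
M has alternatives sharing prefix 'f f': factor to M → f f M'' with M'' → ε | c.
B has alternatives sharing prefix 'd': factor to B → d B' with B' → f | B c.

S -> c c | f f N; M -> c S M' | f f M''; N -> c f | B B | f M; B -> d B'; M' -> c | f | M d; M'' -> ε | c; B' -> f | B c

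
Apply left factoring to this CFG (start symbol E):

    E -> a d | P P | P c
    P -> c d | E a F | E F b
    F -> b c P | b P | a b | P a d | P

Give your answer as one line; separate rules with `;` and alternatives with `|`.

E has alternatives sharing prefix 'P': factor to E → P E' with E' → P | c.
P has alternatives sharing prefix 'E': factor to P → E P' with P' → a F | F b.
F has alternatives sharing prefix 'b': factor to F → b F' with F' → c P | P.
F has alternatives sharing prefix 'P': factor to F → P F'' with F'' → a d | ε.

E -> a d | P E'; P -> c d | E P'; F -> a b | b F' | P F''; E' -> P | c; P' -> a F | F b; F' -> c P | P; F'' -> a d | epsilon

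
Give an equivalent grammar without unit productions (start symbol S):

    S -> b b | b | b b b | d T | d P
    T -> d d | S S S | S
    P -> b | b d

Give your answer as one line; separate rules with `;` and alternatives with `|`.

Unit pairs: T ⇒* {S}.
For each unit pair (A, B), copy every non-unit production of B to A, then drop all unit productions.

S -> b b | b | b b b | d T | d P; T -> b b | b | b b b | d T | d P | d d | S S S; P -> b | b d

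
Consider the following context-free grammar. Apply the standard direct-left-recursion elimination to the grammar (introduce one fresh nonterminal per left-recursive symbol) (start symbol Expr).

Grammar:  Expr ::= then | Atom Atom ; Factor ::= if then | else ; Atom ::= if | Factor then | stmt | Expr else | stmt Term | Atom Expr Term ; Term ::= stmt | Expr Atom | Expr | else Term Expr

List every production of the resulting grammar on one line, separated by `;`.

Expr ::= then | Atom Atom; Factor ::= if then | else; Atom ::= if Atom1 | Factor then Atom1 | stmt Atom1 | Expr else Atom1 | stmt Term Atom1; Term ::= stmt | Expr Atom | Expr | else Term Expr; Atom1 ::= Expr Term Atom1 | ε

Atom is directly left-recursive.
For Atom: α = {Expr Term}, β = {if, Factor then, stmt, Expr else, stmt Term}. Rewrite as Atom → β Atom1 and Atom1 → α Atom1 | ε.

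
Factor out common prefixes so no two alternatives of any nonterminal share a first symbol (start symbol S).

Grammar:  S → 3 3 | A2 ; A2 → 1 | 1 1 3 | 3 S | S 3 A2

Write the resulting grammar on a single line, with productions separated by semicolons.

S → 3 3 | A2; A2 → 3 S | S 3 A2 | 1 A2'; A2' → ε | 1 3

A2 has alternatives sharing prefix '1': factor to A2 → 1 A2' with A2' → ε | 1 3.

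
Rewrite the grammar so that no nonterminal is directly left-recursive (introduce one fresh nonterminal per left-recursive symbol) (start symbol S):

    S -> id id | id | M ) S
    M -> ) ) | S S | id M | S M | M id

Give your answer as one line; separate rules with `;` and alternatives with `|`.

Left recursion appears on M.
For M: α = {id}, β = {) ), S S, id M, S M}. Rewrite as M → β M' and M' → α M' | ε.

S -> id id | id | M ) S; M -> ) ) M' | S S M' | id M M' | S M M'; M' -> id M' | ε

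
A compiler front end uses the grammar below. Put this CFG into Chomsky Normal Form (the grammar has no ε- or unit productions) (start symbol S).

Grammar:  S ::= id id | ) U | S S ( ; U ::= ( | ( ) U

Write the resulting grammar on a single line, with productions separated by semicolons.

Introduce a nonterminal for each terminal appearing in a rule of length ≥ 2: X1 → id, X2 → ), X3 → (.
Binarize each right-hand side of length ≥ 3 by chaining fresh nonterminals (Y1, Y2, …): affected rules were S → S S X3; U → X3 X2 U.

S ::= X1 X1 | X2 U | S Y1; U ::= ( | X3 Y2; X1 ::= id; X2 ::= ); X3 ::= (; Y1 ::= S X3; Y2 ::= X2 U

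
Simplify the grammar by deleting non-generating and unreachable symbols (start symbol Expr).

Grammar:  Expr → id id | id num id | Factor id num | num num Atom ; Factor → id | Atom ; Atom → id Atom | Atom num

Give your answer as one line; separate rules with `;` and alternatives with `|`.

Generating nonterminals: {Expr, Factor}.
Reachable from Expr after that: {Expr, Factor}.
Removed useless symbols: {Atom} and every production mentioning them.

Expr → id id | id num id | Factor id num; Factor → id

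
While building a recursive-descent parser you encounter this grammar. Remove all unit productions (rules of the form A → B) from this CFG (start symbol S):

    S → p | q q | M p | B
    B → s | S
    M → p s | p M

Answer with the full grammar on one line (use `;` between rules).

S → s | p | q q | M p; B → s | p | q q | M p; M → p s | p M

Unit pairs: B ⇒* {S}; S ⇒* {B}.
Replace each nonterminal's rules with the union of the non-unit rules of every nonterminal it unit-derives.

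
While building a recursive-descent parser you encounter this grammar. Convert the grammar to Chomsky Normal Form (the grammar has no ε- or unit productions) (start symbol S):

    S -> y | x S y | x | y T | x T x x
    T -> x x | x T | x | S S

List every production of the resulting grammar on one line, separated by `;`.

Introduce a nonterminal for each terminal appearing in a rule of length ≥ 2: X1 → x, X2 → y.
Binarize each right-hand side of length ≥ 3 by chaining fresh nonterminals (Y1, Y2, …): affected rules were S → X1 S X2; S → X1 T X1 X1.

S -> y | X1 Y1 | x | X2 T | X1 Y2; T -> X1 X1 | X1 T | x | S S; X1 -> x; X2 -> y; Y1 -> S X2; Y2 -> T Y3; Y3 -> X1 X1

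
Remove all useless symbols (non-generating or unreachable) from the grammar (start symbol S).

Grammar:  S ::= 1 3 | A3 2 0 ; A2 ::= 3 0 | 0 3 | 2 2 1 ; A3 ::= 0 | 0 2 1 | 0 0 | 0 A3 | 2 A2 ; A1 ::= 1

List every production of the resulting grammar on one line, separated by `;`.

S ::= 1 3 | A3 2 0; A2 ::= 3 0 | 0 3 | 2 2 1; A3 ::= 0 | 0 2 1 | 0 0 | 0 A3 | 2 A2

Generating nonterminals: {A1, A2, A3, S}.
Reachable from S after that: {A2, A3, S}.
Removed useless symbols: {A1} and every production mentioning them.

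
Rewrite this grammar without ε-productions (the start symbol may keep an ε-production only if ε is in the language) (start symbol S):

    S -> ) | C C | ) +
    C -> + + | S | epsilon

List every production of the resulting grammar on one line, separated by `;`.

The nullable symbols are {C, S}.
ε ∈ L(G) since S is nullable, so keep S → ε.
For each production, add variants omitting each subset of nullable occurrences: S → C C gives C C | C.

S -> ) | C C | C | ) + | epsilon; C -> + + | S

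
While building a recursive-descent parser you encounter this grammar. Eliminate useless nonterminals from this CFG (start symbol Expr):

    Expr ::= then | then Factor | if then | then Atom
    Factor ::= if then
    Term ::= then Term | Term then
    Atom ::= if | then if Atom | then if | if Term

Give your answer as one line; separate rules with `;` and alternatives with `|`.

Expr ::= then | then Factor | if then | then Atom; Factor ::= if then; Atom ::= if | then if Atom | then if

Generating nonterminals: {Atom, Expr, Factor}.
Reachable from Expr after that: {Atom, Expr, Factor}.
Removed useless symbols: {Term} and every production mentioning them.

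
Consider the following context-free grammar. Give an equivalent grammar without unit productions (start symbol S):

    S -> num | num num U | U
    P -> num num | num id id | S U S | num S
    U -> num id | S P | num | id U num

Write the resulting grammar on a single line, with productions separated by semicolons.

S -> num id | S P | num | id U num | num num U; P -> num num | num id id | S U S | num S; U -> num id | S P | num | id U num

Unit pairs: S ⇒* {U}.
For each unit pair (A, B), copy every non-unit production of B to A, then drop all unit productions.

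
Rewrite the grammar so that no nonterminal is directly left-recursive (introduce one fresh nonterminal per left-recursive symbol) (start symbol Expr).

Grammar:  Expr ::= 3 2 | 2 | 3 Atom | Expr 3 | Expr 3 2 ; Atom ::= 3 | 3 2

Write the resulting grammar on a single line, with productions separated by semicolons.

Expr is directly left-recursive.
For Expr: α = {3, 3 2}, β = {3 2, 2, 3 Atom}. Rewrite as Expr → β Expr1 and Expr1 → α Expr1 | ε.

Expr ::= 3 2 Expr1 | 2 Expr1 | 3 Atom Expr1; Atom ::= 3 | 3 2; Expr1 ::= 3 Expr1 | 3 2 Expr1 | ε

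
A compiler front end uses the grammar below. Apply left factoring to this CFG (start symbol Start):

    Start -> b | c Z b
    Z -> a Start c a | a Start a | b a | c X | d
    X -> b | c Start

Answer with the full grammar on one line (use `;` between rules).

Start -> b | c Z b; Z -> b a | c X | d | a Start Z1; X -> b | c Start; Z1 -> c a | a

Z has alternatives sharing prefix 'a Start': factor to Z → a Start Z1 with Z1 → c a | a.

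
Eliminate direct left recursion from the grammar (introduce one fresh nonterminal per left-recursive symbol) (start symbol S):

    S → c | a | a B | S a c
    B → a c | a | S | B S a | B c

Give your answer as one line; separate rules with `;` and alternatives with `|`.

Left recursion appears on S, B.
For S: α = {a c}, β = {c, a, a B}. Rewrite as S → β S' and S' → α S' | ε.
For B: α = {S a, c}, β = {a c, a, S}. Rewrite as B → β B' and B' → α B' | ε.

S → c S' | a S' | a B S'; B → a c B' | a B' | S B'; S' → a c S' | ε; B' → S a B' | c B' | ε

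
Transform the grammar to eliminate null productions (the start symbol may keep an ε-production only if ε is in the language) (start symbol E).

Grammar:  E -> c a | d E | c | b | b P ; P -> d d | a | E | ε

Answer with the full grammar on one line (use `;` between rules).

Nullable set = {P}.
ε ∉ L(G), so no ε-production is kept.

E -> c a | d E | c | b | b P; P -> d d | a | E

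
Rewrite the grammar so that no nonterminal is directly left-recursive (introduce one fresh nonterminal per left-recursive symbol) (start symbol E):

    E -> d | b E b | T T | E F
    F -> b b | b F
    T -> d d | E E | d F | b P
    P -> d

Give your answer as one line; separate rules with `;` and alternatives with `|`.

E -> d E' | b E b E' | T T E'; F -> b b | b F; T -> d d | E E | d F | b P; P -> d; E' -> F E' | ε

E is directly left-recursive.
For E: α = {F}, β = {d, b E b, T T}. Rewrite as E → β E' and E' → α E' | ε.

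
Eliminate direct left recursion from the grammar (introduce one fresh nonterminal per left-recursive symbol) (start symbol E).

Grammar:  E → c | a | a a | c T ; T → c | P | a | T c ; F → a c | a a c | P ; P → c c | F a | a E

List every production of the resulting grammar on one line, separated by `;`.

Directly left-recursive nonterminal: T.
For T: α = {c}, β = {c, P, a}. Rewrite as T → β T' and T' → α T' | ε.

E → c | a | a a | c T; T → c T' | P T' | a T'; F → a c | a a c | P; P → c c | F a | a E; T' → c T' | ε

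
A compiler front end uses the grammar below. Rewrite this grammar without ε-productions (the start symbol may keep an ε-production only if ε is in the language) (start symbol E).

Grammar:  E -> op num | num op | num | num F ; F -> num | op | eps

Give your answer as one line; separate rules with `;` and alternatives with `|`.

Nullable nonterminals: {F}.
ε ∉ L(G), so no ε-production is kept.

E -> op num | num op | num | num F; F -> num | op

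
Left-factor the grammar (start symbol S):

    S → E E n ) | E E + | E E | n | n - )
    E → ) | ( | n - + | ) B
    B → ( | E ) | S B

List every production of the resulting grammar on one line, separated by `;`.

S has alternatives sharing prefix 'E E': factor to S → E E S' with S' → n ) | + | ε.
S has alternatives sharing prefix 'n': factor to S → n S'' with S'' → ε | - ).
E has alternatives sharing prefix ')': factor to E → ) E' with E' → ε | B.

S → E E S' | n S''; E → ( | n - + | ) E'; B → ( | E ) | S B; S' → n ) | + | ε; S'' → ε | - ); E' → ε | B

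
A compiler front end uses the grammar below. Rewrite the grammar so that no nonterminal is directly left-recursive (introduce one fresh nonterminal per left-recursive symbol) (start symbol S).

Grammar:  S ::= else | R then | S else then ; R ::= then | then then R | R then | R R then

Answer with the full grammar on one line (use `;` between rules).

Left recursion appears on S, R.
For S: α = {else then}, β = {else, R then}. Rewrite as S → β S' and S' → α S' | ε.
For R: α = {then, R then}, β = {then, then then R}. Rewrite as R → β R' and R' → α R' | ε.

S ::= else S' | R then S'; R ::= then R' | then then R R'; S' ::= else then S' | ε; R' ::= then R' | R then R' | ε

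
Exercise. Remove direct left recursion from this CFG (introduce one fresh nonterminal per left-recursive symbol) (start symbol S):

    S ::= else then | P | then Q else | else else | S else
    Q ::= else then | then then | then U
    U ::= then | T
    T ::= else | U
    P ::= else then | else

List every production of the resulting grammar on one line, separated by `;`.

Left recursion appears on S.
For S: α = {else}, β = {else then, P, then Q else, else else}. Rewrite as S → β S' and S' → α S' | ε.

S ::= else then S' | P S' | then Q else S' | else else S'; Q ::= else then | then then | then U; U ::= then | T; T ::= else | U; P ::= else then | else; S' ::= else S' | ε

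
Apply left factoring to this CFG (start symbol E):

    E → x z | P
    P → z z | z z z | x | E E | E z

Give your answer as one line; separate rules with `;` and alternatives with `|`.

P has alternatives sharing prefix 'z z': factor to P → z z P' with P' → ε | z.
P has alternatives sharing prefix 'E': factor to P → E P'' with P'' → E | z.

E → x z | P; P → x | z z P' | E P''; P' → ε | z; P'' → E | z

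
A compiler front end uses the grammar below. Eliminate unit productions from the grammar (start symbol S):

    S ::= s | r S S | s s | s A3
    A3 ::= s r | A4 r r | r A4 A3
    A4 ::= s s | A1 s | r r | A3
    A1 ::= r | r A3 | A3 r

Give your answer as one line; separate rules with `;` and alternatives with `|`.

Unit pairs: A4 ⇒* {A3}.
For each unit pair (A, B), copy every non-unit production of B to A, then drop all unit productions.

S ::= s | r S S | s s | s A3; A3 ::= s r | A4 r r | r A4 A3; A4 ::= s s | A1 s | r r | s r | A4 r r | r A4 A3; A1 ::= r | r A3 | A3 r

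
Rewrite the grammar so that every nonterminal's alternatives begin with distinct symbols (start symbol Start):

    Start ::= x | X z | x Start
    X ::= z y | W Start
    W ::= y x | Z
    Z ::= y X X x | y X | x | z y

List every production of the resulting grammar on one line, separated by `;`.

Start has alternatives sharing prefix 'x': factor to Start → x Start1 with Start1 → ε | Start.
Z has alternatives sharing prefix 'y X': factor to Z → y X Z1 with Z1 → X x | ε.

Start ::= X z | x Start1; X ::= z y | W Start; W ::= y x | Z; Z ::= x | z y | y X Z1; Start1 ::= ε | Start; Z1 ::= X x | ε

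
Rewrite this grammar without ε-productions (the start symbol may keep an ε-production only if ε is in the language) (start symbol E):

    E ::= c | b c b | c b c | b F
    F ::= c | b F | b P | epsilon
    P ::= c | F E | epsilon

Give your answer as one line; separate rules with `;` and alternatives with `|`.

The nullable symbols are {F, P}.
ε ∉ L(G), so no ε-production is kept.
Expand every rule over subsets of its nullable positions: E → b F gives b F | b. F → b F gives b F | b. P → F E gives F E | E.

E ::= c | b c b | c b c | b F | b; F ::= c | b F | b | b P; P ::= c | F E | E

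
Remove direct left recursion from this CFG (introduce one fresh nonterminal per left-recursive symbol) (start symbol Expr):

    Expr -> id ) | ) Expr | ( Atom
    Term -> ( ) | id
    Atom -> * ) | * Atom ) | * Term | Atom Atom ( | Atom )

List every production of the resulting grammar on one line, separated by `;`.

Expr -> id ) | ) Expr | ( Atom; Term -> ( ) | id; Atom -> * ) Atom1 | * Atom ) Atom1 | * Term Atom1; Atom1 -> Atom ( Atom1 | ) Atom1 | ε

Left recursion appears on Atom.
For Atom: α = {Atom (, )}, β = {* ), * Atom ), * Term}. Rewrite as Atom → β Atom1 and Atom1 → α Atom1 | ε.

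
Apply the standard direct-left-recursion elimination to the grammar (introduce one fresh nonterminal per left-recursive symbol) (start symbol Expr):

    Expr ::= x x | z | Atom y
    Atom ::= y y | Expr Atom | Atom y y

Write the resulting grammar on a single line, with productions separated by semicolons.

Left recursion appears on Atom.
For Atom: α = {y y}, β = {y y, Expr Atom}. Rewrite as Atom → β Atom1 and Atom1 → α Atom1 | ε.

Expr ::= x x | z | Atom y; Atom ::= y y Atom1 | Expr Atom Atom1; Atom1 ::= y y Atom1 | ε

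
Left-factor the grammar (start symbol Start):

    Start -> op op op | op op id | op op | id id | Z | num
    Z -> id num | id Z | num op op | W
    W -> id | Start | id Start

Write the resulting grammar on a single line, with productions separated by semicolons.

Start -> id id | Z | num | op op Start1; Z -> num op op | W | id Z1; W -> Start | id W1; Start1 -> op | id | epsilon; Z1 -> num | Z; W1 -> epsilon | Start

Start has alternatives sharing prefix 'op op': factor to Start → op op Start1 with Start1 → op | id | ε.
Z has alternatives sharing prefix 'id': factor to Z → id Z1 with Z1 → num | Z.
W has alternatives sharing prefix 'id': factor to W → id W1 with W1 → ε | Start.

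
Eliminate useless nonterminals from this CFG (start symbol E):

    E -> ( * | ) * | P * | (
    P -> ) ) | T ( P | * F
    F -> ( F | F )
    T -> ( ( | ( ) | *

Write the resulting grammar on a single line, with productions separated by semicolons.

Generating nonterminals: {E, P, T}.
Reachable from E after that: {E, P, T}.
Removed useless symbols: {F} and every production mentioning them.

E -> ( * | ) * | P * | (; P -> ) ) | T ( P; T -> ( ( | ( ) | *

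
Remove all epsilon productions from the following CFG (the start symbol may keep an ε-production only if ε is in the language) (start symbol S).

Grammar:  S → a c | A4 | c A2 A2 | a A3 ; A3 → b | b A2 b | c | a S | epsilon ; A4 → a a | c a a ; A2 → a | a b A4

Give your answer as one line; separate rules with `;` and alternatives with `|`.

S → a c | A4 | c A2 A2 | a A3 | a; A3 → b | b A2 b | c | a S; A4 → a a | c a a; A2 → a | a b A4

Nullable set = {A3}.
ε ∉ L(G), so no ε-production is kept.
Add the nullable-subset variants: S → a A3 gives a A3 | a.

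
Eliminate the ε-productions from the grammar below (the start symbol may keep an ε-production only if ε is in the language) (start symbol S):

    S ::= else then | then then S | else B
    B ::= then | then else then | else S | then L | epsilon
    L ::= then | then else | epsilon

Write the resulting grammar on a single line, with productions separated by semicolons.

The nullable symbols are {B, L}.
ε ∉ L(G), so no ε-production is kept.
Add the nullable-subset variants: S → else B gives else B | else.

S ::= else then | then then S | else B | else; B ::= then | then else then | else S | then L; L ::= then | then else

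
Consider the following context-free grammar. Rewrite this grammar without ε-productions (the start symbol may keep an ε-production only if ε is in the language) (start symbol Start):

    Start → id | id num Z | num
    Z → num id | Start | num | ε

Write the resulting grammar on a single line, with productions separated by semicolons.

Start → id | id num Z | id num | num; Z → num id | Start | num

The nullable symbols are {Z}.
ε ∉ L(G), so no ε-production is kept.
Expand every rule over subsets of its nullable positions: Start → id num Z gives id num Z | id num.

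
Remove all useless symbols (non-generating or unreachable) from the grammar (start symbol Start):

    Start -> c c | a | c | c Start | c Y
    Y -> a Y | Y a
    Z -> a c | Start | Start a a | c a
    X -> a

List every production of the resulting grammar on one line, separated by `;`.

Start -> c c | a | c | c Start

Generating nonterminals: {Start, X, Z}.
Reachable from Start after that: {Start}.
Removed useless symbols: {X, Y, Z} and every production mentioning them.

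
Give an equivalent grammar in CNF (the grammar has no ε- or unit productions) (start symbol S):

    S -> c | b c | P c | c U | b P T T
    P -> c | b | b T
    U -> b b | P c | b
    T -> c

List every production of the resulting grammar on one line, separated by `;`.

Introduce a nonterminal for each terminal appearing in a rule of length ≥ 2: X1 → b, X2 → c.
Binarize each right-hand side of length ≥ 3 by chaining fresh nonterminals (Y1, Y2, …): affected rules were S → X1 P T T.

S -> c | X1 X2 | P X2 | X2 U | X1 Y1; P -> c | b | X1 T; U -> X1 X1 | P X2 | b; T -> c; X1 -> b; X2 -> c; Y1 -> P Y2; Y2 -> T T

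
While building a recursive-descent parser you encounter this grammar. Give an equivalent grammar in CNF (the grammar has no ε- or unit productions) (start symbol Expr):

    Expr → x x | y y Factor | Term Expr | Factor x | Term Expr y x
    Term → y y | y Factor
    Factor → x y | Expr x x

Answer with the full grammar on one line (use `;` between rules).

Introduce a nonterminal for each terminal appearing in a rule of length ≥ 2: X1 → x, X2 → y.
Binarize each right-hand side of length ≥ 3 by chaining fresh nonterminals (Y1, Y2, …): affected rules were Expr → X2 X2 Factor; Expr → Term Expr X2 X1; Factor → Expr X1 X1.

Expr → X1 X1 | X2 Y1 | Term Expr | Factor X1 | Term Y2; Term → X2 X2 | X2 Factor; Factor → X1 X2 | Expr Y4; X1 → x; X2 → y; Y1 → X2 Factor; Y2 → Expr Y3; Y3 → X2 X1; Y4 → X1 X1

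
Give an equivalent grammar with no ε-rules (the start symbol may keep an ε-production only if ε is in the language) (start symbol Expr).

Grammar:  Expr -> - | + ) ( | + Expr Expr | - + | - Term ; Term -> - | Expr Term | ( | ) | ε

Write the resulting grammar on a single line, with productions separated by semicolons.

The nullable symbols are {Term}.
ε ∉ L(G), so no ε-production is kept.
For each production, add variants omitting each subset of nullable occurrences: Term → Expr Term gives Expr Term | Expr.

Expr -> - | + ) ( | + Expr Expr | - + | - Term; Term -> - | Expr Term | Expr | ( | )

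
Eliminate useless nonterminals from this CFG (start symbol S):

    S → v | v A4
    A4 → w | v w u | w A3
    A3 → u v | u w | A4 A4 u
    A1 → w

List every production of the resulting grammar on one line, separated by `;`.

Generating nonterminals: {A1, A3, A4, S}.
Reachable from S after that: {A3, A4, S}.
Removed useless symbols: {A1} and every production mentioning them.

S → v | v A4; A4 → w | v w u | w A3; A3 → u v | u w | A4 A4 u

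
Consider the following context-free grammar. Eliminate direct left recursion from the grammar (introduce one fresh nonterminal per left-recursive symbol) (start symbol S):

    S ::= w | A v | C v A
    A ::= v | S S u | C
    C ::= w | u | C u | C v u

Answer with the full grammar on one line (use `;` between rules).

Directly left-recursive nonterminal: C.
For C: α = {u, v u}, β = {w, u}. Rewrite as C → β C' and C' → α C' | ε.

S ::= w | A v | C v A; A ::= v | S S u | C; C ::= w C' | u C'; C' ::= u C' | v u C' | ε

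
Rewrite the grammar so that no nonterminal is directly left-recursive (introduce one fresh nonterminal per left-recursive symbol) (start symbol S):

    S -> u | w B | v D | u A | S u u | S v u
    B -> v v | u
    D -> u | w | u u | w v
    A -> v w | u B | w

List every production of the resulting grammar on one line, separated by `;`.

Left recursion appears on S.
For S: α = {u u, v u}, β = {u, w B, v D, u A}. Rewrite as S → β S' and S' → α S' | ε.

S -> u S' | w B S' | v D S' | u A S'; B -> v v | u; D -> u | w | u u | w v; A -> v w | u B | w; S' -> u u S' | v u S' | ε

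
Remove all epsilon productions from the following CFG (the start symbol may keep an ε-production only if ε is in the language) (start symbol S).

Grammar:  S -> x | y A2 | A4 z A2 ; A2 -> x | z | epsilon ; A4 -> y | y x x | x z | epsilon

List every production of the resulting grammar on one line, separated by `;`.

The nullable symbols are {A2, A4}.
ε ∉ L(G), so no ε-production is kept.
Expand every rule over subsets of its nullable positions: S → y A2 gives y A2 | y. S → A4 z A2 gives A4 z A2 | A4 z | z A2 | z.

S -> x | y A2 | y | A4 z A2 | A4 z | z A2 | z; A2 -> x | z; A4 -> y | y x x | x z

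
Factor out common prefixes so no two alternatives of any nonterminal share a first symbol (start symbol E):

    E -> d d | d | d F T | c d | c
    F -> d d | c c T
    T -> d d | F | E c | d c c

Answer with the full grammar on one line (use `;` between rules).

E -> d E' | c E''; F -> d d | c c T; T -> F | E c | d T'; E' -> d | epsilon | F T; E'' -> d | epsilon; T' -> d | c c

E has alternatives sharing prefix 'd': factor to E → d E' with E' → d | ε | F T.
E has alternatives sharing prefix 'c': factor to E → c E'' with E'' → d | ε.
T has alternatives sharing prefix 'd': factor to T → d T' with T' → d | c c.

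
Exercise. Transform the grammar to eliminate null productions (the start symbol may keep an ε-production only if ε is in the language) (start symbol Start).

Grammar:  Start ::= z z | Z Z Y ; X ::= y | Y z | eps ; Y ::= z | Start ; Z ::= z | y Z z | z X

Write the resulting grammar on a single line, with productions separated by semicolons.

The nullable symbols are {X}.
ε ∉ L(G), so no ε-production is kept.

Start ::= z z | Z Z Y; X ::= y | Y z; Y ::= z | Start; Z ::= z | y Z z | z X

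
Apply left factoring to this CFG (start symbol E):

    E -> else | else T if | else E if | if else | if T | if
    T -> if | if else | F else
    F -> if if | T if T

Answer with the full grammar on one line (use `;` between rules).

E -> else E' | if E''; T -> F else | if T'; F -> if if | T if T; E' -> eps | T if | E if; E'' -> else | T | eps; T' -> eps | else

E has alternatives sharing prefix 'else': factor to E → else E' with E' → ε | T if | E if.
E has alternatives sharing prefix 'if': factor to E → if E'' with E'' → else | T | ε.
T has alternatives sharing prefix 'if': factor to T → if T' with T' → ε | else.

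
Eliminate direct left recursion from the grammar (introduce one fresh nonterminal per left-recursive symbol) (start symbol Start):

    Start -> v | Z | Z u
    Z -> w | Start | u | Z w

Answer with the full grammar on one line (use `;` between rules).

Directly left-recursive nonterminal: Z.
For Z: α = {w}, β = {w, Start, u}. Rewrite as Z → β Z1 and Z1 → α Z1 | ε.

Start -> v | Z | Z u; Z -> w Z1 | Start Z1 | u Z1; Z1 -> w Z1 | eps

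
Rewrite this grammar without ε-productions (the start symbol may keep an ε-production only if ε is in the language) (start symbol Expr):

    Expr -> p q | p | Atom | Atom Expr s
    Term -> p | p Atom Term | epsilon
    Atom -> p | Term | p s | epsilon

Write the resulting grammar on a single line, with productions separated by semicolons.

Nullable set = {Atom, Expr, Term}.
ε ∈ L(G) since Expr is nullable, so keep Expr → ε.
Add the nullable-subset variants: Expr → Atom Expr s gives Atom Expr s | Atom s | Expr s | s. Term → p Atom Term gives p Atom Term | p Atom | p Term.

Expr -> p q | p | Atom | Atom Expr s | Atom s | Expr s | s | epsilon; Term -> p | p Atom Term | p Atom | p Term; Atom -> p | Term | p s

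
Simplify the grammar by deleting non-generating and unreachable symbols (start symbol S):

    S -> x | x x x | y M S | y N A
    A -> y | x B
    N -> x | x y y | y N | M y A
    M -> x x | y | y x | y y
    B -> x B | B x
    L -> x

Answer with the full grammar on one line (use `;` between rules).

Generating nonterminals: {A, L, M, N, S}.
Reachable from S after that: {A, M, N, S}.
Removed useless symbols: {B, L} and every production mentioning them.

S -> x | x x x | y M S | y N A; A -> y; N -> x | x y y | y N | M y A; M -> x x | y | y x | y y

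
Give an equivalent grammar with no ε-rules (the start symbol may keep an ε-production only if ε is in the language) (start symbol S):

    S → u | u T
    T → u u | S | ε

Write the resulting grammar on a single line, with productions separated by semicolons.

Nullable nonterminals: {T}.
ε ∉ L(G), so no ε-production is kept.

S → u | u T; T → u u | S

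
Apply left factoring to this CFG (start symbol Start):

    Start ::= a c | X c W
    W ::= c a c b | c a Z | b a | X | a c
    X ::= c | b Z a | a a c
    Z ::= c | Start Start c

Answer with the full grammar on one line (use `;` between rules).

Start ::= a c | X c W; W ::= b a | X | a c | c a W1; X ::= c | b Z a | a a c; Z ::= c | Start Start c; W1 ::= c b | Z

W has alternatives sharing prefix 'c a': factor to W → c a W1 with W1 → c b | Z.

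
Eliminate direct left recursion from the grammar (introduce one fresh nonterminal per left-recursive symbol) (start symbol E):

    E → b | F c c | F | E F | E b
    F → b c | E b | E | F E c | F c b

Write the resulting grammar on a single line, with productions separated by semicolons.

Directly left-recursive nonterminals: E, F.
For E: α = {F, b}, β = {b, F c c, F}. Rewrite as E → β E' and E' → α E' | ε.
For F: α = {E c, c b}, β = {b c, E b, E}. Rewrite as F → β F' and F' → α F' | ε.

E → b E' | F c c E' | F E'; F → b c F' | E b F' | E F'; E' → F E' | b E' | epsilon; F' → E c F' | c b F' | epsilon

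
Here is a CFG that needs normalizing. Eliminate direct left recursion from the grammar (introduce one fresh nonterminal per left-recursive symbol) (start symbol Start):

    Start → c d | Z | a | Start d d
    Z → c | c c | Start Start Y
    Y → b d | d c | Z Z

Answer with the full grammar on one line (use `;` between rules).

Start is directly left-recursive.
For Start: α = {d d}, β = {c d, Z, a}. Rewrite as Start → β Start1 and Start1 → α Start1 | ε.

Start → c d Start1 | Z Start1 | a Start1; Z → c | c c | Start Start Y; Y → b d | d c | Z Z; Start1 → d d Start1 | epsilon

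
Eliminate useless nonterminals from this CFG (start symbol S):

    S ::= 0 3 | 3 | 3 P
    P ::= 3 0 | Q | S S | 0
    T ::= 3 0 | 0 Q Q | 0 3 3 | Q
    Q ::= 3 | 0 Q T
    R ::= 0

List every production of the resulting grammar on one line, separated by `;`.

Generating nonterminals: {P, Q, R, S, T}.
Reachable from S after that: {P, Q, S, T}.
Removed useless symbols: {R} and every production mentioning them.

S ::= 0 3 | 3 | 3 P; P ::= 3 0 | Q | S S | 0; T ::= 3 0 | 0 Q Q | 0 3 3 | Q; Q ::= 3 | 0 Q T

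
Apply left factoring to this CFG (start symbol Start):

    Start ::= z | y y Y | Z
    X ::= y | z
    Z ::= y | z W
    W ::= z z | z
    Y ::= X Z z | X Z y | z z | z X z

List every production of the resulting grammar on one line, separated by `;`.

W has alternatives sharing prefix 'z': factor to W → z W1 with W1 → z | ε.
Y has alternatives sharing prefix 'X Z': factor to Y → X Z Y1 with Y1 → z | y.
Y has alternatives sharing prefix 'z': factor to Y → z Y2 with Y2 → z | X z.

Start ::= z | y y Y | Z; X ::= y | z; Z ::= y | z W; W ::= z W1; Y ::= X Z Y1 | z Y2; W1 ::= z | ε; Y1 ::= z | y; Y2 ::= z | X z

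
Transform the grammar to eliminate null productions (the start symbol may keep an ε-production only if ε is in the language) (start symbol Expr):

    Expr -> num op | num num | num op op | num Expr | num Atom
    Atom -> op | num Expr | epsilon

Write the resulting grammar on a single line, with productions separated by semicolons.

The nullable symbols are {Atom}.
ε ∉ L(G), so no ε-production is kept.
Add the nullable-subset variants: Expr → num Atom gives num Atom | num.

Expr -> num op | num num | num op op | num Expr | num Atom | num; Atom -> op | num Expr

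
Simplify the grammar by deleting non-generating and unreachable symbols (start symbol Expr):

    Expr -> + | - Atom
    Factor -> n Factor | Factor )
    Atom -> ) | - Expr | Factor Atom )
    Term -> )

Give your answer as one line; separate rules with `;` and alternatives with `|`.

Expr -> + | - Atom; Atom -> ) | - Expr

Generating nonterminals: {Atom, Expr, Term}.
Reachable from Expr after that: {Atom, Expr}.
Removed useless symbols: {Factor, Term} and every production mentioning them.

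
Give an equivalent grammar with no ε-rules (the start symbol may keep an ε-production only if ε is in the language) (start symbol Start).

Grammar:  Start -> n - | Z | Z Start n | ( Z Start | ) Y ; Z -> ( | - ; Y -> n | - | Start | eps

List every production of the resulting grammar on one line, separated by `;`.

Nullable set = {Y}.
ε ∉ L(G), so no ε-production is kept.
Add the nullable-subset variants: Start → ) Y gives ) Y | ).

Start -> n - | Z | Z Start n | ( Z Start | ) Y | ); Z -> ( | -; Y -> n | - | Start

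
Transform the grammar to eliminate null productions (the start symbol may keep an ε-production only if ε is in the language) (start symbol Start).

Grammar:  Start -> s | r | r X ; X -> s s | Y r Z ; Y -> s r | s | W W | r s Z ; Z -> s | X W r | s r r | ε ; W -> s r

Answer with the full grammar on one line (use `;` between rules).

Start -> s | r | r X; X -> s s | Y r Z | Y r; Y -> s r | s | W W | r s Z | r s; Z -> s | X W r | s r r; W -> s r

The nullable symbols are {Z}.
ε ∉ L(G), so no ε-production is kept.
For each production, add variants omitting each subset of nullable occurrences: X → Y r Z gives Y r Z | Y r. Y → r s Z gives r s Z | r s.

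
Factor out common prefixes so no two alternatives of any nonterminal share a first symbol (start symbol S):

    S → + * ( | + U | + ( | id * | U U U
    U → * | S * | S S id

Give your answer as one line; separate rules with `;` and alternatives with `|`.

S has alternatives sharing prefix '+': factor to S → + S' with S' → * ( | U | (.
U has alternatives sharing prefix 'S': factor to U → S U' with U' → * | S id.

S → id * | U U U | + S'; U → * | S U'; S' → * ( | U | (; U' → * | S id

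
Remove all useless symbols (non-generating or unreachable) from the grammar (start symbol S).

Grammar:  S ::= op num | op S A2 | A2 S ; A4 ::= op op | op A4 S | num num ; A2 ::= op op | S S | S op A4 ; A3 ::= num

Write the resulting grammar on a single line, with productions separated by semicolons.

S ::= op num | op S A2 | A2 S; A4 ::= op op | op A4 S | num num; A2 ::= op op | S S | S op A4

Generating nonterminals: {A2, A3, A4, S}.
Reachable from S after that: {A2, A4, S}.
Removed useless symbols: {A3} and every production mentioning them.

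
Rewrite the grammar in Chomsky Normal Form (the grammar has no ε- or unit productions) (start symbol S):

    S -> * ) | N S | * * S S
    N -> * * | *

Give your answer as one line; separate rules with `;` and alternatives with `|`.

S -> X1 X2 | N S | X1 Y1; N -> X1 X1 | *; X1 -> *; X2 -> ); Y1 -> X1 Y2; Y2 -> S S

Introduce a nonterminal for each terminal appearing in a rule of length ≥ 2: X1 → *, X2 → ).
Binarize each right-hand side of length ≥ 3 by chaining fresh nonterminals (Y1, Y2, …): affected rules were S → X1 X1 S S.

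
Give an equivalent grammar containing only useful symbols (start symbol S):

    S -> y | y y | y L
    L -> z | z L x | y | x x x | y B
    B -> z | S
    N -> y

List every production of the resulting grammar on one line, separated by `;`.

Generating nonterminals: {B, L, N, S}.
Reachable from S after that: {B, L, S}.
Removed useless symbols: {N} and every production mentioning them.

S -> y | y y | y L; L -> z | z L x | y | x x x | y B; B -> z | S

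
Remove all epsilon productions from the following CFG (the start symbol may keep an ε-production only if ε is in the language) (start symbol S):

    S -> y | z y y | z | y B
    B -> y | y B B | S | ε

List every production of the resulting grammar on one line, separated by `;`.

S -> y | z y y | z | y B; B -> y | y B B | y B | S

The nullable symbols are {B}.
ε ∉ L(G), so no ε-production is kept.
Add the nullable-subset variants: B → y B B gives y B B | y B.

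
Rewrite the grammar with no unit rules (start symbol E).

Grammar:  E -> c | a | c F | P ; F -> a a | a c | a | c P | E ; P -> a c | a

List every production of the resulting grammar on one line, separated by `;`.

Unit pairs: E ⇒* {P}; F ⇒* {E, P}.
Replace each nonterminal's rules with the union of the non-unit rules of every nonterminal it unit-derives.

E -> c | a | c F | a c; F -> c | a | c F | a a | a c | c P; P -> a c | a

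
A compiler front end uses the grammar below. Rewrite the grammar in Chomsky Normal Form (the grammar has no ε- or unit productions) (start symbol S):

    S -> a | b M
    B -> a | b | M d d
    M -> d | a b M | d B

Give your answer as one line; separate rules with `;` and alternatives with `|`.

S -> a | X1 M; B -> a | b | M Y1; M -> d | X3 Y2 | X2 B; X1 -> b; X2 -> d; X3 -> a; Y1 -> X2 X2; Y2 -> X1 M

Introduce a nonterminal for each terminal appearing in a rule of length ≥ 2: X1 → b, X2 → d, X3 → a.
Binarize each right-hand side of length ≥ 3 by chaining fresh nonterminals (Y1, Y2, …): affected rules were B → M X2 X2; M → X3 X1 M.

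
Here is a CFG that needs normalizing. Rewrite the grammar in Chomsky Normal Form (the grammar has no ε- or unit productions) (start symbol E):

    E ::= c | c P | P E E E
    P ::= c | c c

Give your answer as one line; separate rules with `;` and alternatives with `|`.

E ::= c | X1 P | P Y1; P ::= c | X1 X1; X1 ::= c; Y1 ::= E Y2; Y2 ::= E E

Introduce a nonterminal for each terminal appearing in a rule of length ≥ 2: X1 → c.
Binarize each right-hand side of length ≥ 3 by chaining fresh nonterminals (Y1, Y2, …): affected rules were E → P E E E.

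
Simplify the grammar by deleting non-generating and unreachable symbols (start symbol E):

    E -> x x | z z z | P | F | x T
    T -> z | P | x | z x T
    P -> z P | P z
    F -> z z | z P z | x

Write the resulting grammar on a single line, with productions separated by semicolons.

E -> x x | z z z | F | x T; T -> z | x | z x T; F -> z z | x

Generating nonterminals: {E, F, T}.
Reachable from E after that: {E, F, T}.
Removed useless symbols: {P} and every production mentioning them.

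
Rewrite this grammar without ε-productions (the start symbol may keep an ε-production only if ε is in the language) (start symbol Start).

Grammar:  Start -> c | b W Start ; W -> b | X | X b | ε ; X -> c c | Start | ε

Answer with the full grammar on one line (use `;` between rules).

Start -> c | b W Start | b Start; W -> b | X | X b; X -> c c | Start

Nullable nonterminals: {W, X}.
ε ∉ L(G), so no ε-production is kept.
Expand every rule over subsets of its nullable positions: Start → b W Start gives b W Start | b Start.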